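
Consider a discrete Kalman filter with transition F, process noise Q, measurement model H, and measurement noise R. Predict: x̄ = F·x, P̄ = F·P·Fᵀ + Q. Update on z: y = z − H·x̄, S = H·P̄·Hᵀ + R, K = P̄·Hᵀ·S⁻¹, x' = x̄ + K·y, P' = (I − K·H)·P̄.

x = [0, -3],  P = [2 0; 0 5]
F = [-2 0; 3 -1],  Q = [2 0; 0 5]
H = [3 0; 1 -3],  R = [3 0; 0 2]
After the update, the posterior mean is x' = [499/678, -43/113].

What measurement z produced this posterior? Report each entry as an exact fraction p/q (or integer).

z = [2, 2]

x̄ = F·x = [0, 3]
P̄ = F·P·Fᵀ + Q = [10 -12; -12 28]
S = H·P̄·Hᵀ + R = [93 138; 138 336]
K = P̄·Hᵀ·S⁻¹ = [311/1017 23/2034; 32/339 -110/339]
x' − x̄ = [499/678, -382/113] = K·y
y = (KᵀK)⁻¹·Kᵀ·(x' − x̄) = [2, 11]
z = y + H·x̄ = [2, 11] + [0, -9] = [2, 2]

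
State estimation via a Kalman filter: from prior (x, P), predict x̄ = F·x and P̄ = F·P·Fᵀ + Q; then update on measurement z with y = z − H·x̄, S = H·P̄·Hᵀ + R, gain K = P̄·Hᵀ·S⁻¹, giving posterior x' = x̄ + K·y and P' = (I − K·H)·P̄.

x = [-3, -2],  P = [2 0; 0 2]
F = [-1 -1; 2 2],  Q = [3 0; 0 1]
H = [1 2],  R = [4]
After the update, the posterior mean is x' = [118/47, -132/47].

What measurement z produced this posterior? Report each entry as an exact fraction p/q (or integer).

z = [-2]

x̄ = F·x = [5, -10]
P̄ = F·P·Fᵀ + Q = [7 -8; -8 17]
S = H·P̄·Hᵀ + R = [47]
K = P̄·Hᵀ·S⁻¹ = [-9/47; 26/47]
x' − x̄ = [-117/47, 338/47] = K·y
y = (KᵀK)⁻¹·Kᵀ·(x' − x̄) = [13]
z = y + H·x̄ = [13] + [-15] = [-2]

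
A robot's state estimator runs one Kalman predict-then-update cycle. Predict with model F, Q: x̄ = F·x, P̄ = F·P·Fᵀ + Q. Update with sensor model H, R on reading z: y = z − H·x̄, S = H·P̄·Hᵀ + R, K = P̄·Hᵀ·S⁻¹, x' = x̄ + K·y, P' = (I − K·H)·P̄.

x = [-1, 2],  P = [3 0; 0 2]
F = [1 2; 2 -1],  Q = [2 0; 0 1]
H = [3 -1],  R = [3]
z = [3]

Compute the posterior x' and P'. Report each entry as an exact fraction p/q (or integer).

x' = [-1/123, -134/41]
P' = [230/123 193/41; 193/41 588/41]

x̄ = F·x = [3, -4]
P̄ = F·P·Fᵀ + Q = [13 2; 2 15]
y = z − H·x̄ = [-10]
S = H·P̄·Hᵀ + R = [123]
K = P̄·Hᵀ·S⁻¹ = [37/123; -3/41]
x' = x̄ + K·y = [-1/123, -134/41]
P' = (I − K·H)·P̄ = [230/123 193/41; 193/41 588/41]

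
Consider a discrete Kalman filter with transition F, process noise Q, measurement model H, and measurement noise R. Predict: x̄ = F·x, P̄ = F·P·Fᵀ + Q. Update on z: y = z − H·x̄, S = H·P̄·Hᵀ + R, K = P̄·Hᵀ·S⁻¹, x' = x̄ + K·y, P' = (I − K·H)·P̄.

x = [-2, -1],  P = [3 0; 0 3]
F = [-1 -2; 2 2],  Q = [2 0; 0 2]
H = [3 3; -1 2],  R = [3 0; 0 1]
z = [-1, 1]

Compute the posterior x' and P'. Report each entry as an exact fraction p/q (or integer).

x' = [-1816/3401, 648/3401]
P' = [843/3401 -136/3401; -136/3401 498/3401]

x̄ = F·x = [4, -6]
P̄ = F·P·Fᵀ + Q = [17 -18; -18 26]
y = z − H·x̄ = [5, 17]
S = H·P̄·Hᵀ + R = [66 51; 51 194]
K = P̄·Hᵀ·S⁻¹ = [707/3401 -1115/3401; 362/3401 1132/3401]
x' = x̄ + K·y = [-1816/3401, 648/3401]
P' = (I − K·H)·P̄ = [843/3401 -136/3401; -136/3401 498/3401]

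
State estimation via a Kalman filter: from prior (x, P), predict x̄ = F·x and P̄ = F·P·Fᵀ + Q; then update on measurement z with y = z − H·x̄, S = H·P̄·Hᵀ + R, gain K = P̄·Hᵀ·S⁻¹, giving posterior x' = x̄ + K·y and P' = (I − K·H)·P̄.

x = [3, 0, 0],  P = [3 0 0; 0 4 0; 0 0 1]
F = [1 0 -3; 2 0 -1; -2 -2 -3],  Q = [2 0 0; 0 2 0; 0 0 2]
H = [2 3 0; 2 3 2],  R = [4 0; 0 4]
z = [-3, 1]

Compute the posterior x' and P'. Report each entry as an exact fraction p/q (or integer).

x' = [-4837/5947, -1506/5947, 9168/5947]
P' = [16087/5947 -9900/5947 -150/5947; -9900/5947 8610/5947 -3654/5947; -150/5947 -3654/5947 11298/5947]

x̄ = F·x = [3, 6, -6]
P̄ = F·P·Fᵀ + Q = [14 9 3; 9 15 -9; 3 -9 39]
y = z − H·x̄ = [-27, -11]
S = H·P̄·Hᵀ + R = [303 257; 257 375]
K = P̄·Hᵀ·S⁻¹ = [1237/11894 1087/11894; 3015/11894 -639/11894; -5631/11894 5667/11894]
x' = x̄ + K·y = [-4837/5947, -1506/5947, 9168/5947]
P' = (I − K·H)·P̄ = [16087/5947 -9900/5947 -150/5947; -9900/5947 8610/5947 -3654/5947; -150/5947 -3654/5947 11298/5947]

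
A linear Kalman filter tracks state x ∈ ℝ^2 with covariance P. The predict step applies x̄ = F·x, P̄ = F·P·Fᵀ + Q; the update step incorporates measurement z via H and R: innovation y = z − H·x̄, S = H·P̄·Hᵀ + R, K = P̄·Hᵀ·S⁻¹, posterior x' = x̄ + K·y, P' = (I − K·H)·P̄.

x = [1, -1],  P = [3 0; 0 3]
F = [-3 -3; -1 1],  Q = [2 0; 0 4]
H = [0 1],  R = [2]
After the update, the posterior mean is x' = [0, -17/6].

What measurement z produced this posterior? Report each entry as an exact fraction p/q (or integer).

x̄ = F·x = [0, -2]
P̄ = F·P·Fᵀ + Q = [56 0; 0 10]
S = H·P̄·Hᵀ + R = [12]
K = P̄·Hᵀ·S⁻¹ = [0; 5/6]
x' − x̄ = [0, -5/6] = K·y
y = (KᵀK)⁻¹·Kᵀ·(x' − x̄) = [-1]
z = y + H·x̄ = [-1] + [-2] = [-3]

z = [-3]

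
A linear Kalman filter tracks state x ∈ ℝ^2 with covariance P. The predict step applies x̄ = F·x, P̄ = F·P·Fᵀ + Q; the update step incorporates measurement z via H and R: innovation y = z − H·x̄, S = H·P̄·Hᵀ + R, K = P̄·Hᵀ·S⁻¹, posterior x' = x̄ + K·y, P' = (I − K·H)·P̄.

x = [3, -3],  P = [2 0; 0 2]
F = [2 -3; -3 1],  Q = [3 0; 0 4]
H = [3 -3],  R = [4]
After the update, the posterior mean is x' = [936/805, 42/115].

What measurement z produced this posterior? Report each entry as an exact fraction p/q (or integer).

z = [2]

x̄ = F·x = [15, -12]
P̄ = F·P·Fᵀ + Q = [29 -18; -18 24]
S = H·P̄·Hᵀ + R = [805]
K = P̄·Hᵀ·S⁻¹ = [141/805; -18/115]
x' − x̄ = [-11139/805, 1422/115] = K·y
y = (KᵀK)⁻¹·Kᵀ·(x' − x̄) = [-79]
z = y + H·x̄ = [-79] + [81] = [2]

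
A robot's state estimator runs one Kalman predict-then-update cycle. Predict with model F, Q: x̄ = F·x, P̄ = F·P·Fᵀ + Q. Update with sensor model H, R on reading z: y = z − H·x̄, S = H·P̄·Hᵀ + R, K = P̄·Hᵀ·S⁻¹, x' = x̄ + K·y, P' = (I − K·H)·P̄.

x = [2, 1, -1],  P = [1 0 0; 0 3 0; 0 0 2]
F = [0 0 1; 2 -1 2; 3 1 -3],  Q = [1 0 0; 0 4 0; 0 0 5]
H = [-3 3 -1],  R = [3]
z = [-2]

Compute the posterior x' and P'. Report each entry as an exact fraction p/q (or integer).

x' = [-82/91, 145/91, 866/91]
P' = [465/182 121/91 -348/91; 121/91 271/91 369/91; -348/91 369/91 2217/91]

x̄ = F·x = [-1, 1, 10]
P̄ = F·P·Fᵀ + Q = [3 4 -6; 4 19 -9; -6 -9 35]
y = z − H·x̄ = [2]
S = H·P̄·Hᵀ + R = [182]
K = P̄·Hᵀ·S⁻¹ = [9/182; 27/91; -22/91]
x' = x̄ + K·y = [-82/91, 145/91, 866/91]
P' = (I − K·H)·P̄ = [465/182 121/91 -348/91; 121/91 271/91 369/91; -348/91 369/91 2217/91]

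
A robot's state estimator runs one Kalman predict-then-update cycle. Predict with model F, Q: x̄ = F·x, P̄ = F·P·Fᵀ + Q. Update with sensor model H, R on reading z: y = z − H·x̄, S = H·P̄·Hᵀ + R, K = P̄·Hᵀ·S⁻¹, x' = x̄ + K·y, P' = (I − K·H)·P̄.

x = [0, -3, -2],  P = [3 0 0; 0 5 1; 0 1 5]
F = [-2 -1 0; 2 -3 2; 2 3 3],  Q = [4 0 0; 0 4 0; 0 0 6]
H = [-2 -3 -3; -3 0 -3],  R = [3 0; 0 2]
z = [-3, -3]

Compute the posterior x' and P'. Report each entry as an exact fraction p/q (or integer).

x̄ = F·x = [3, 5, -15]
P̄ = F·P·Fᵀ + Q = [21 1 -30; 1 69 -6; -30 -6 126]
y = z − H·x̄ = [-27, -39]
S = H·P̄·Hᵀ + R = [1386 765; 765 785]
K = P̄·Hᵀ·S⁻¹ = [326/11173 333/55865; -32282/100557 3709/11173; -1012/33519 -18852/55865]
x' = x̄ + K·y = [110598/55865, 8060/11173, -57207/55865]
P' = (I − K·H)·P̄ = [1090824/55865 72440/11173 -1091046/55865; 72440/11173 271856/100557 -224738/33519; -1091046/55865 -224738/33519 1103614/55865]

x' = [110598/55865, 8060/11173, -57207/55865]
P' = [1090824/55865 72440/11173 -1091046/55865; 72440/11173 271856/100557 -224738/33519; -1091046/55865 -224738/33519 1103614/55865]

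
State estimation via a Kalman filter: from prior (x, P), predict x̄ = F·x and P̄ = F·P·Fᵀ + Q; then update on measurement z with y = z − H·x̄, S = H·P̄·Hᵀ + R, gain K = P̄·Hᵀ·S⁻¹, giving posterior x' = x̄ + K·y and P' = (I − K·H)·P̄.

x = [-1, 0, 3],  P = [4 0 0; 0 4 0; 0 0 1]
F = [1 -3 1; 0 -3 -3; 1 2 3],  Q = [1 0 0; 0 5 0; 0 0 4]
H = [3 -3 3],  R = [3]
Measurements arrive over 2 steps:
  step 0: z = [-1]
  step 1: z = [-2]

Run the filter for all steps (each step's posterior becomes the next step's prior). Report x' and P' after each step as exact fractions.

step 0: x̄ = F·x = [2, -9, 8]
step 0: P̄ = F·P·Fᵀ + Q = [42 33 -17; 33 50 -33; -17 -33 33]
step 0: y = z − H·x̄ = [-58]
step 0: S = H·P̄·Hᵀ + R = [822]
step 0: K = P̄·Hᵀ·S⁻¹ = [-4/137; -25/137; 49/274]
step 0: x' = x̄ + K·y = [506/137, 217/137, -325/137]
step 0: P' = (I − K·H)·P̄ = [5658/137 3921/137 -1741/137; 3921/137 3100/137 -846/137; -1741/137 -846/137 1839/274]
step 1: x̄ = F·x = [-470/137, 324/137, -35/137]
step 1: P̄ = F·P·Fᵀ + Q = [25365/274 27051/274 -30293/274; 27051/274 43265/274 -41451/274; -30293/274 -41451/274 43935/274]
step 1: y = z − H·x̄ = [2213/137]
step 1: S = H·P̄·Hᵀ + R = [727833/274]
step 1: K = P̄·Hᵀ·S⁻¹ = [-283/2147; -3035/12769; 55093/242611]
step 1: x' = x̄ + K·y = [-11937/2147, -18827/12769, 827952/242611]
step 1: P' = (I − K·H)·P̄ = [882/19 1752/113 -66661/2147; 1752/113 100040/12769 -100971/12769; -66661/2147 -100971/12769 5669337/242611]

step 0: x' = [506/137, 217/137, -325/137], P' = [5658/137 3921/137 -1741/137; 3921/137 3100/137 -846/137; -1741/137 -846/137 1839/274]
step 1: x' = [-11937/2147, -18827/12769, 827952/242611], P' = [882/19 1752/113 -66661/2147; 1752/113 100040/12769 -100971/12769; -66661/2147 -100971/12769 5669337/242611]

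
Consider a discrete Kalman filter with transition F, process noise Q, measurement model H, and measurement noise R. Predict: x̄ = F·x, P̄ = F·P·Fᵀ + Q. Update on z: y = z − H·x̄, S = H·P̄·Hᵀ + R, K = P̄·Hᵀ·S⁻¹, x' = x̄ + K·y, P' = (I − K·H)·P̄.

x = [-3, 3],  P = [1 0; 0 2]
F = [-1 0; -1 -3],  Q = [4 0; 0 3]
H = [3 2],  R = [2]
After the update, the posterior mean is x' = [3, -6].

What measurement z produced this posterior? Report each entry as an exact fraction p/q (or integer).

x̄ = F·x = [3, -6]
P̄ = F·P·Fᵀ + Q = [5 1; 1 22]
S = H·P̄·Hᵀ + R = [147]
K = P̄·Hᵀ·S⁻¹ = [17/147; 47/147]
x' − x̄ = [0, 0] = K·y
y = (KᵀK)⁻¹·Kᵀ·(x' − x̄) = [0]
z = y + H·x̄ = [0] + [-3] = [-3]

z = [-3]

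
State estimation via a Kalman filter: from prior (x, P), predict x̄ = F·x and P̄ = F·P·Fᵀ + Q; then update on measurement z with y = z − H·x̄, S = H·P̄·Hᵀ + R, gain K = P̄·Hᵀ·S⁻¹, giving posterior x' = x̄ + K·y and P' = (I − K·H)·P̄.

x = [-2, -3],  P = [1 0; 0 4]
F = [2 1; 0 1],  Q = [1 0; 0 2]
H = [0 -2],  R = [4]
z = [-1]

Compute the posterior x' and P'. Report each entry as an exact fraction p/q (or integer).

x̄ = F·x = [-7, -3]
P̄ = F·P·Fᵀ + Q = [9 4; 4 6]
y = z − H·x̄ = [-7]
S = H·P̄·Hᵀ + R = [28]
K = P̄·Hᵀ·S⁻¹ = [-2/7; -3/7]
x' = x̄ + K·y = [-5, 0]
P' = (I − K·H)·P̄ = [47/7 4/7; 4/7 6/7]

x' = [-5, 0]
P' = [47/7 4/7; 4/7 6/7]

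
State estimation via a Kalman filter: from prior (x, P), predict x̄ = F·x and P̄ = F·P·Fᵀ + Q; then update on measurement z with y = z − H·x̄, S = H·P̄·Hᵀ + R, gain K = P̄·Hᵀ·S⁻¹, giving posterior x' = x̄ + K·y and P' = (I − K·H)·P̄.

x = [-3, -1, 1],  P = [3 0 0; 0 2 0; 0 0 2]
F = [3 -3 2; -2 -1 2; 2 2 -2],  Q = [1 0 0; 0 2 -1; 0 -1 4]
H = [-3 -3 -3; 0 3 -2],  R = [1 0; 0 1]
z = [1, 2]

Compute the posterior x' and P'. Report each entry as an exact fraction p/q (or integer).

x̄ = F·x = [-4, 9, -10]
P̄ = F·P·Fᵀ + Q = [54 -4 -2; -4 24 -25; -2 -25 32]
y = z − H·x̄ = [-14, -45]
S = H·P̄·Hᵀ + R = [433 75; 75 645]
K = P̄·Hᵀ·S⁻¹ = [-1538/4561 1834/68415; 35/18244 51701/273660; 25/9122 -29531/136830]
x' = x̄ + K·y = [-2214/4561, 8603/18244, -2977/9122]
P' = (I − K·H)·P̄ = [387002/68415 -151358/68415 -227954/68415; -151358/68415 252443/273660 176407/136830; -227954/68415 176407/136830 139688/68415]

x' = [-2214/4561, 8603/18244, -2977/9122]
P' = [387002/68415 -151358/68415 -227954/68415; -151358/68415 252443/273660 176407/136830; -227954/68415 176407/136830 139688/68415]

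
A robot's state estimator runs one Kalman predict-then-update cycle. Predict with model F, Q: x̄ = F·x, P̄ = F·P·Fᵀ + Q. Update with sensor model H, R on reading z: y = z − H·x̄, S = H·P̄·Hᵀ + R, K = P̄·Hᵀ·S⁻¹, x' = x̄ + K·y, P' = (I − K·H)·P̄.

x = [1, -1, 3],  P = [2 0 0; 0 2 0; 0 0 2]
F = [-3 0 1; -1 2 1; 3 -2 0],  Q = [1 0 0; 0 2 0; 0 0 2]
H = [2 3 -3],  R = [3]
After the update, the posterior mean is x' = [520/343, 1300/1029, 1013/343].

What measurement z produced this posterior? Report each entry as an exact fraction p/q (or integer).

z = [-2]

x̄ = F·x = [0, 0, 5]
P̄ = F·P·Fᵀ + Q = [21 8 -18; 8 14 -14; -18 -14 28]
S = H·P̄·Hᵀ + R = [1029]
K = P̄·Hᵀ·S⁻¹ = [40/343; 100/1029; -54/343]
x' − x̄ = [520/343, 1300/1029, -702/343] = K·y
y = (KᵀK)⁻¹·Kᵀ·(x' − x̄) = [13]
z = y + H·x̄ = [13] + [-15] = [-2]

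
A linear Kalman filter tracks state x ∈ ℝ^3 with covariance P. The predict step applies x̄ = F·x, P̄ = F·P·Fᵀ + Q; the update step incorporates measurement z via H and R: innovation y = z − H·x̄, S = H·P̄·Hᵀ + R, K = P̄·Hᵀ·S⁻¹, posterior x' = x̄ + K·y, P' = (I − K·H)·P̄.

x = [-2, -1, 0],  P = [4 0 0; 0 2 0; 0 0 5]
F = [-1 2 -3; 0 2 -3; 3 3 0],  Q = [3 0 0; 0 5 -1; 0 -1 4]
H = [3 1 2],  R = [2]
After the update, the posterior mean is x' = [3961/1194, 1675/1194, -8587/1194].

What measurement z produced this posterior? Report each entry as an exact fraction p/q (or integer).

x̄ = F·x = [0, -2, -9]
P̄ = F·P·Fᵀ + Q = [60 53 0; 53 58 11; 0 11 58]
S = H·P̄·Hᵀ + R = [1194]
K = P̄·Hᵀ·S⁻¹ = [233/1194; 239/1194; 127/1194]
x' − x̄ = [3961/1194, 4063/1194, 2159/1194] = K·y
y = (KᵀK)⁻¹·Kᵀ·(x' − x̄) = [17]
z = y + H·x̄ = [17] + [-20] = [-3]

z = [-3]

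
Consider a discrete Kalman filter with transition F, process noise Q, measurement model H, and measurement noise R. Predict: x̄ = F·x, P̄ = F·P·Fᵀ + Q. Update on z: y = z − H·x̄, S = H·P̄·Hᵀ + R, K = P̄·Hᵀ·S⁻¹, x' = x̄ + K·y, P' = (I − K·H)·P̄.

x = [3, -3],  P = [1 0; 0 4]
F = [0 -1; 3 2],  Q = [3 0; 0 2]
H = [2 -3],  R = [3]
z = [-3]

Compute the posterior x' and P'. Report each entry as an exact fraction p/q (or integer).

x' = [3, 3]
P' = [573/185 363/185; 363/185 581/370]

x̄ = F·x = [3, 3]
P̄ = F·P·Fᵀ + Q = [7 -8; -8 27]
y = z − H·x̄ = [0]
S = H·P̄·Hᵀ + R = [370]
K = P̄·Hᵀ·S⁻¹ = [19/185; -97/370]
x' = x̄ + K·y = [3, 3]
P' = (I − K·H)·P̄ = [573/185 363/185; 363/185 581/370]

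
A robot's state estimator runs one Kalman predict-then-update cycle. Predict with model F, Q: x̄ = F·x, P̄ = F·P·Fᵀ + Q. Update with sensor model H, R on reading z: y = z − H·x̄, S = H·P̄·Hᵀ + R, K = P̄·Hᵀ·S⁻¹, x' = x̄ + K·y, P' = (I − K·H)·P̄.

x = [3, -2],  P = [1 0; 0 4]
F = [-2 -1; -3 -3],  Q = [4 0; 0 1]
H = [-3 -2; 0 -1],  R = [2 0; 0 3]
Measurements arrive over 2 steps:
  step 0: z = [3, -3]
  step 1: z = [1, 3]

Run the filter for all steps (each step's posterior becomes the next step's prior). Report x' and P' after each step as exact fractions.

step 0: x' = [-4594/1837, 4206/1837], P' = [1632/1837 -1998/1837; -1998/1837 3216/1837]
step 1: x' = [233689/213908, -879351/427816], P' = [87199/106954 -204489/213908; -204489/213908 648543/427816]

step 0: x̄ = F·x = [-4, -3]
step 0: P̄ = F·P·Fᵀ + Q = [12 18; 18 46]
step 0: y = z − H·x̄ = [-15, -6]
step 0: S = H·P̄·Hᵀ + R = [510 146; 146 49]
step 0: K = P̄·Hᵀ·S⁻¹ = [-450/1837 666/1837; -219/1837 -1072/1837]
step 0: x' = x̄ + K·y = [-4594/1837, 4206/1837]
step 0: P' = (I − K·H)·P̄ = [1632/1837 -1998/1837; -1998/1837 3216/1837]
step 1: x̄ = F·x = [4982/1837, 1164/1837]
step 1: P̄ = F·P·Fᵀ + Q = [9100/1837 1458/1837; 1458/1837 9505/1837]
step 1: y = z − H·x̄ = [19111/1837, 6675/1837]
step 1: S = H·P̄·Hᵀ + R = [141090/1837 23384/1837; 23384/1837 15016/1837]
step 1: K = P̄·Hᵀ·S⁻¹ = [-14277/53477 68163/213908; -8769/106954 -216181/427816]
step 1: x' = x̄ + K·y = [233689/213908, -879351/427816]
step 1: P' = (I − K·H)·P̄ = [87199/106954 -204489/213908; -204489/213908 648543/427816]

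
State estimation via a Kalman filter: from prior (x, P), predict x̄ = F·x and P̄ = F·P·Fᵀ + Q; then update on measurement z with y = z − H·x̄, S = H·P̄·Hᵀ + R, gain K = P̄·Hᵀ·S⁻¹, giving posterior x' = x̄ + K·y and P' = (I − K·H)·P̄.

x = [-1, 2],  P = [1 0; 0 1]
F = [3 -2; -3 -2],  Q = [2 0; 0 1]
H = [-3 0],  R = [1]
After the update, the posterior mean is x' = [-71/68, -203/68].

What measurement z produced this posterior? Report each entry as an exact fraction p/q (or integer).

x̄ = F·x = [-7, -1]
P̄ = F·P·Fᵀ + Q = [15 -5; -5 14]
S = H·P̄·Hᵀ + R = [136]
K = P̄·Hᵀ·S⁻¹ = [-45/136; 15/136]
x' − x̄ = [405/68, -135/68] = K·y
y = (KᵀK)⁻¹·Kᵀ·(x' − x̄) = [-18]
z = y + H·x̄ = [-18] + [21] = [3]

z = [3]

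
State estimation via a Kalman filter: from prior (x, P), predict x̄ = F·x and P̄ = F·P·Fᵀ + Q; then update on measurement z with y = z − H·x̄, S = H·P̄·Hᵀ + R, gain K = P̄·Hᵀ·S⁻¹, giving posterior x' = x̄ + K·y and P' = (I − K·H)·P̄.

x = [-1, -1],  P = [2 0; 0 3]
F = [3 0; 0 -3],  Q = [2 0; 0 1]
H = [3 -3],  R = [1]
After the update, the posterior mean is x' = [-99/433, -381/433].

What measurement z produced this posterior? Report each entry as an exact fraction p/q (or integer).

x̄ = F·x = [-3, 3]
P̄ = F·P·Fᵀ + Q = [20 0; 0 28]
S = H·P̄·Hᵀ + R = [433]
K = P̄·Hᵀ·S⁻¹ = [60/433; -84/433]
x' − x̄ = [1200/433, -1680/433] = K·y
y = (KᵀK)⁻¹·Kᵀ·(x' − x̄) = [20]
z = y + H·x̄ = [20] + [-18] = [2]

z = [2]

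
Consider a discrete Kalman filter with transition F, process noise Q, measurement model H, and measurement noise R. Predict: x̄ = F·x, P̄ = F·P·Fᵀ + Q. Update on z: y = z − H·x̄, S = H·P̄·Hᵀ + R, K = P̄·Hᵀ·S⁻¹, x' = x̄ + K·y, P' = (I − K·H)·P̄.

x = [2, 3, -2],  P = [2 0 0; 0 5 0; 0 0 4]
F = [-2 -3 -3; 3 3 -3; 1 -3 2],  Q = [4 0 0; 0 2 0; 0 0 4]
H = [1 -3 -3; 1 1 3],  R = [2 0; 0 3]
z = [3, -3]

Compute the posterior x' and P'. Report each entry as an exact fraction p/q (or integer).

x' = [1426193/239329, 1458541/239329, -1209459/239329]
P' = [9036984/239329 8890470/239329 -5913112/239329; 8890470/239329 9041472/239329 -6033512/239329; -5913112/239329 -6033512/239329 4059318/239329]

x̄ = F·x = [-7, 21, -11]
P̄ = F·P·Fᵀ + Q = [93 -21 17; -21 101 -63; 17 -63 67]
y = z − H·x̄ = [40, 16]
S = H·P̄·Hᵀ + R = [497 -15; -15 482]
K = P̄·Hᵀ·S⁻¹ = [52455/239329 62706/239329; -66705/239329 -56198/239329; 4735/239329 77110/239329]
x' = x̄ + K·y = [1426193/239329, 1458541/239329, -1209459/239329]
P' = (I − K·H)·P̄ = [9036984/239329 8890470/239329 -5913112/239329; 8890470/239329 9041472/239329 -6033512/239329; -5913112/239329 -6033512/239329 4059318/239329]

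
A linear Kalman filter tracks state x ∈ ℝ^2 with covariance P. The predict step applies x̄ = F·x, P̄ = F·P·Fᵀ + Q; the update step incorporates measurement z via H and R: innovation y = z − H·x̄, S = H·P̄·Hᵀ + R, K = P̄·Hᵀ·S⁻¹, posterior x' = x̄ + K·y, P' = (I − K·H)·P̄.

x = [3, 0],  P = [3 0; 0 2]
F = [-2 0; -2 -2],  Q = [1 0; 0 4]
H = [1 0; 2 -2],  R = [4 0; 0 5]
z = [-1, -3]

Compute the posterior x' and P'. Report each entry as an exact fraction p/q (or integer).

x' = [-2129/965, -834/965]
P' = [2948/965 2928/965; 2928/965 4008/965]

x̄ = F·x = [-6, -6]
P̄ = F·P·Fᵀ + Q = [13 12; 12 24]
y = z − H·x̄ = [5, -3]
S = H·P̄·Hᵀ + R = [17 2; 2 57]
K = P̄·Hᵀ·S⁻¹ = [737/965 8/965; 732/965 -432/965]
x' = x̄ + K·y = [-2129/965, -834/965]
P' = (I − K·H)·P̄ = [2948/965 2928/965; 2928/965 4008/965]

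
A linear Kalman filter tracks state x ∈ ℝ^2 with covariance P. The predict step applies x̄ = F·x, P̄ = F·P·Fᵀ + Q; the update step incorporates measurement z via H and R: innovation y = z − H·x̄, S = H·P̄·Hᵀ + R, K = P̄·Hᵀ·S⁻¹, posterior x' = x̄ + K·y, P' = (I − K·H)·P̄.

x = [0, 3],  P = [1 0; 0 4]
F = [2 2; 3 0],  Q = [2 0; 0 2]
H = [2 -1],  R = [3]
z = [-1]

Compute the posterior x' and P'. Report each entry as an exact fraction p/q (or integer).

x' = [-1/3, -1/6]
P' = [136/39 215/39; 215/39 857/78]

x̄ = F·x = [6, 0]
P̄ = F·P·Fᵀ + Q = [22 6; 6 11]
y = z − H·x̄ = [-13]
S = H·P̄·Hᵀ + R = [78]
K = P̄·Hᵀ·S⁻¹ = [19/39; 1/78]
x' = x̄ + K·y = [-1/3, -1/6]
P' = (I − K·H)·P̄ = [136/39 215/39; 215/39 857/78]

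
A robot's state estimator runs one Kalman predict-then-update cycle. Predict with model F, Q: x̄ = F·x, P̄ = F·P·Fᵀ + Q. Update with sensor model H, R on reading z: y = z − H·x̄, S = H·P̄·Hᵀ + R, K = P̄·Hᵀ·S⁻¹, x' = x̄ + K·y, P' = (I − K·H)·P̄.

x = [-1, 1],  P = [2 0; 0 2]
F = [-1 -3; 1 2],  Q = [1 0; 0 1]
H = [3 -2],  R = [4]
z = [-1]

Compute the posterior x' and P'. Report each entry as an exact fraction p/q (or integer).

x̄ = F·x = [-2, 1]
P̄ = F·P·Fᵀ + Q = [21 -14; -14 11]
y = z − H·x̄ = [7]
S = H·P̄·Hᵀ + R = [405]
K = P̄·Hᵀ·S⁻¹ = [91/405; -64/405]
x' = x̄ + K·y = [-173/405, -43/405]
P' = (I − K·H)·P̄ = [224/405 154/405; 154/405 359/405]

x' = [-173/405, -43/405]
P' = [224/405 154/405; 154/405 359/405]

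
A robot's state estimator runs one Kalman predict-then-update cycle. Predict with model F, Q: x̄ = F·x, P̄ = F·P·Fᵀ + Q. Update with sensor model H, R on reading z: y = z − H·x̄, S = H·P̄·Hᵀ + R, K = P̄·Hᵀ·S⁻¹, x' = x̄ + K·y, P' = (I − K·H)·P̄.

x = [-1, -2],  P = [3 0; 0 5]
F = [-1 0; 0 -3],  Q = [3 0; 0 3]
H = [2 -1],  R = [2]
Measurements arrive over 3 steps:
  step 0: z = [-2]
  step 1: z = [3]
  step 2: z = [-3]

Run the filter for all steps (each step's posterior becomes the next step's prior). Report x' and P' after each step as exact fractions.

step 0: x' = [49/37, 174/37], P' = [150/37 288/37; 288/37 624/37]
step 1: x' = [-1595/3389, -13983/3389], P' = [20745/3389 42174/3389; 42174/3389 92346/3389]
step 2: x' = [-326699/465619, 800643/465619], P' = [3011916/465619 6153228/465619; 6153228/465619 13482930/465619]

step 0: x̄ = F·x = [1, 6]
step 0: P̄ = F·P·Fᵀ + Q = [6 0; 0 48]
step 0: y = z − H·x̄ = [2]
step 0: S = H·P̄·Hᵀ + R = [74]
step 0: K = P̄·Hᵀ·S⁻¹ = [6/37; -24/37]
step 0: x' = x̄ + K·y = [49/37, 174/37]
step 0: P' = (I − K·H)·P̄ = [150/37 288/37; 288/37 624/37]
step 1: x̄ = F·x = [-49/37, -522/37]
step 1: P̄ = F·P·Fᵀ + Q = [261/37 864/37; 864/37 5727/37]
step 1: y = z − H·x̄ = [-313/37]
step 1: S = H·P̄·Hᵀ + R = [3389/37]
step 1: K = P̄·Hᵀ·S⁻¹ = [-342/3389; -3999/3389]
step 1: x' = x̄ + K·y = [-1595/3389, -13983/3389]
step 1: P' = (I − K·H)·P̄ = [20745/3389 42174/3389; 42174/3389 92346/3389]
step 2: x̄ = F·x = [1595/3389, 41949/3389]
step 2: P̄ = F·P·Fᵀ + Q = [30912/3389 126522/3389; 126522/3389 841281/3389]
step 2: y = z − H·x̄ = [28592/3389]
step 2: S = H·P̄·Hᵀ + R = [465619/3389]
step 2: K = P̄·Hᵀ·S⁻¹ = [-64698/465619; -588237/465619]
step 2: x' = x̄ + K·y = [-326699/465619, 800643/465619]
step 2: P' = (I − K·H)·P̄ = [3011916/465619 6153228/465619; 6153228/465619 13482930/465619]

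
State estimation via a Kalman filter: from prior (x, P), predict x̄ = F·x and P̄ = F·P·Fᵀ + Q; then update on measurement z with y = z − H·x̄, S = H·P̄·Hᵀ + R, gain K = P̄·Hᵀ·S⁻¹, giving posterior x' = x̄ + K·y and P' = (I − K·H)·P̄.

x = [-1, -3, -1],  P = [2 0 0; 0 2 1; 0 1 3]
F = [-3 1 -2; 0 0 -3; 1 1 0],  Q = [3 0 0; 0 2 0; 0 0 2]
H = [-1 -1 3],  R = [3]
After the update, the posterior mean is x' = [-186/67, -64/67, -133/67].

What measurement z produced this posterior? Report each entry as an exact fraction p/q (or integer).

x̄ = F·x = [2, 3, -4]
P̄ = F·P·Fᵀ + Q = [31 15 -6; 15 29 -3; -6 -3 6]
S = H·P̄·Hᵀ + R = [201]
K = P̄·Hᵀ·S⁻¹ = [-64/201; -53/201; 9/67]
x' − x̄ = [-320/67, -265/67, 135/67] = K·y
y = (KᵀK)⁻¹·Kᵀ·(x' − x̄) = [15]
z = y + H·x̄ = [15] + [-17] = [-2]

z = [-2]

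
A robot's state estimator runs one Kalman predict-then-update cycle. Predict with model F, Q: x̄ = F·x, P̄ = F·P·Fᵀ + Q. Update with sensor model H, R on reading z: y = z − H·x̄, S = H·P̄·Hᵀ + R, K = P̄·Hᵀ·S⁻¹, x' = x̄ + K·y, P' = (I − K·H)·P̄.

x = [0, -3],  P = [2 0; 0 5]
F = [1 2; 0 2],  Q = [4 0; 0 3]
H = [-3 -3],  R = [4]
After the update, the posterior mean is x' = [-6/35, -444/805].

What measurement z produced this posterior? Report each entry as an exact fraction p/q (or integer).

x̄ = F·x = [-6, -6]
P̄ = F·P·Fᵀ + Q = [26 20; 20 23]
S = H·P̄·Hᵀ + R = [805]
K = P̄·Hᵀ·S⁻¹ = [-6/35; -129/805]
x' − x̄ = [204/35, 4386/805] = K·y
y = (KᵀK)⁻¹·Kᵀ·(x' − x̄) = [-34]
z = y + H·x̄ = [-34] + [36] = [2]

z = [2]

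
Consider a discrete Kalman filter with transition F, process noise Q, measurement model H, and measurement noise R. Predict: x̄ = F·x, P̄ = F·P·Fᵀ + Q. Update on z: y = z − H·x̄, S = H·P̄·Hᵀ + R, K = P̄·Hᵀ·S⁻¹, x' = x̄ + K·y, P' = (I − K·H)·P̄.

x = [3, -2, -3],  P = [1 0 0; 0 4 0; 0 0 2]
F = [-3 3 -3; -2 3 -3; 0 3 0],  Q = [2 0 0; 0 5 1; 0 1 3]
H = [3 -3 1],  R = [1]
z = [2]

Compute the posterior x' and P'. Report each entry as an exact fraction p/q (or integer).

x̄ = F·x = [-6, -3, -6]
P̄ = F·P·Fᵀ + Q = [65 60 36; 60 63 37; 36 37 39]
y = z − H·x̄ = [17]
S = H·P̄·Hᵀ + R = [106]
K = P̄·Hᵀ·S⁻¹ = [51/106; 14/53; 18/53]
x' = x̄ + K·y = [231/106, 79/53, -12/53]
P' = (I − K·H)·P̄ = [4289/106 2466/53 990/53; 2466/53 2947/53 1457/53; 990/53 1457/53 1419/53]

x' = [231/106, 79/53, -12/53]
P' = [4289/106 2466/53 990/53; 2466/53 2947/53 1457/53; 990/53 1457/53 1419/53]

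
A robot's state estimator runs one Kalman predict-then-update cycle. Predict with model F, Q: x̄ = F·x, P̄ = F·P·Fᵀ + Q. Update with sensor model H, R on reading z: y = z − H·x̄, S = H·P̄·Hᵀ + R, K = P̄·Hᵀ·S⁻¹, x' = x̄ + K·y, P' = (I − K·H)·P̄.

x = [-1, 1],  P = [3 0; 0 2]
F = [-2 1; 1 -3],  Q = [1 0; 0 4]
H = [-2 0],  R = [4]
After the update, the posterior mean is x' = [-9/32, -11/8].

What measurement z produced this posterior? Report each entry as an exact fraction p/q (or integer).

z = [1]

x̄ = F·x = [3, -4]
P̄ = F·P·Fᵀ + Q = [15 -12; -12 25]
S = H·P̄·Hᵀ + R = [64]
K = P̄·Hᵀ·S⁻¹ = [-15/32; 3/8]
x' − x̄ = [-105/32, 21/8] = K·y
y = (KᵀK)⁻¹·Kᵀ·(x' − x̄) = [7]
z = y + H·x̄ = [7] + [-6] = [1]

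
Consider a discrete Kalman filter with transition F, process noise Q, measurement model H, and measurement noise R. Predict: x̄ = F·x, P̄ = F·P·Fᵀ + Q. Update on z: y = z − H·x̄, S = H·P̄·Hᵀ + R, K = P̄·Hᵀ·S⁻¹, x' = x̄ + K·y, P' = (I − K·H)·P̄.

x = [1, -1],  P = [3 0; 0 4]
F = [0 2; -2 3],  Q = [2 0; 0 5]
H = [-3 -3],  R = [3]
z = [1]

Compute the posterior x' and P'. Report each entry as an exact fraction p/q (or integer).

x' = [62/179, -125/179]
P' = [576/179 -555/179; -555/179 1187/358]

x̄ = F·x = [-2, -5]
P̄ = F·P·Fᵀ + Q = [18 24; 24 53]
y = z − H·x̄ = [-20]
S = H·P̄·Hᵀ + R = [1074]
K = P̄·Hᵀ·S⁻¹ = [-21/179; -77/358]
x' = x̄ + K·y = [62/179, -125/179]
P' = (I − K·H)·P̄ = [576/179 -555/179; -555/179 1187/358]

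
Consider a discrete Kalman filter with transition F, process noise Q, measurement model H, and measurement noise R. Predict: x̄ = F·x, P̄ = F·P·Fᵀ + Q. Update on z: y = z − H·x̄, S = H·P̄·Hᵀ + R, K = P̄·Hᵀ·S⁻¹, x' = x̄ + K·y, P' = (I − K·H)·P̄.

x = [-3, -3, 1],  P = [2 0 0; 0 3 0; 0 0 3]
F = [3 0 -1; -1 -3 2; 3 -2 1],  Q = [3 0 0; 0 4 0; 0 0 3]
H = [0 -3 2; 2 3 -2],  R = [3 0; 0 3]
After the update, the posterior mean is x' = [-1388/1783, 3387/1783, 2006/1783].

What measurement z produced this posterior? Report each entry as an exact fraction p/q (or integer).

z = [-3, 2]

x̄ = F·x = [-10, 14, -2]
P̄ = F·P·Fᵀ + Q = [24 -12 15; -12 45 18; 15 18 36]
S = H·P̄·Hᵀ + R = [336 -201; -201 168]
K = P̄·Hᵀ·S⁻¹ = [830/1783 802/1783; -173/1783 589/1783; 604/1783 850/1783]
x' − x̄ = [16442/1783, -21575/1783, 5572/1783] = K·y
y = (KᵀK)⁻¹·Kᵀ·(x' − x̄) = [43, -24]
z = y + H·x̄ = [43, -24] + [-46, 26] = [-3, 2]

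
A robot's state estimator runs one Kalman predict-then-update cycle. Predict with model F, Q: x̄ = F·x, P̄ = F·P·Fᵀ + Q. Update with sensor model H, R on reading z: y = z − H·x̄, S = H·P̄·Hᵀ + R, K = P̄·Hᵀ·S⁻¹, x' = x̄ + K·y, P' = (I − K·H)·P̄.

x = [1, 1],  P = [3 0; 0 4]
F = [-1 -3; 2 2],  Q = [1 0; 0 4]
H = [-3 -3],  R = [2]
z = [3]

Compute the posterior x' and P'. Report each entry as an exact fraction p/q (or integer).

x̄ = F·x = [-4, 4]
P̄ = F·P·Fᵀ + Q = [40 -30; -30 32]
y = z − H·x̄ = [3]
S = H·P̄·Hᵀ + R = [110]
K = P̄·Hᵀ·S⁻¹ = [-3/11; -3/55]
x' = x̄ + K·y = [-53/11, 211/55]
P' = (I − K·H)·P̄ = [350/11 -348/11; -348/11 1742/55]

x' = [-53/11, 211/55]
P' = [350/11 -348/11; -348/11 1742/55]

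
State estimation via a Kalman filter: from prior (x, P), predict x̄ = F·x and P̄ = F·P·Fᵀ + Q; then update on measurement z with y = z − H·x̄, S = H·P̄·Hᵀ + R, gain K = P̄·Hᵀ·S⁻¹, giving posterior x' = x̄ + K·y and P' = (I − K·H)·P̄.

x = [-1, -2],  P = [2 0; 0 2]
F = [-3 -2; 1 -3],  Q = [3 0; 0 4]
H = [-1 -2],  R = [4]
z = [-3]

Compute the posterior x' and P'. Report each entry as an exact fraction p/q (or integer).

x' = [497/153, 1/17]
P' = [2756/153 -144/17; -144/17 84/17]

x̄ = F·x = [7, 5]
P̄ = F·P·Fᵀ + Q = [29 6; 6 24]
y = z − H·x̄ = [14]
S = H·P̄·Hᵀ + R = [153]
K = P̄·Hᵀ·S⁻¹ = [-41/153; -6/17]
x' = x̄ + K·y = [497/153, 1/17]
P' = (I − K·H)·P̄ = [2756/153 -144/17; -144/17 84/17]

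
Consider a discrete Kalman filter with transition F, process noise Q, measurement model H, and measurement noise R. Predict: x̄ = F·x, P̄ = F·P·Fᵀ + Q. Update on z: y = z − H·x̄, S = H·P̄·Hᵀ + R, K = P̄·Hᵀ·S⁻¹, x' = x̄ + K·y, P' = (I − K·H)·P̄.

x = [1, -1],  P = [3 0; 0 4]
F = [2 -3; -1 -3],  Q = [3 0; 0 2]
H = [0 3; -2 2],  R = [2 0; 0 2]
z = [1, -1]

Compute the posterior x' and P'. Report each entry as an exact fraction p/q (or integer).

x' = [19700/21937, 7639/21937]
P' = [15585/21937 4824/21937; 4824/21937 4846/21937]

x̄ = F·x = [5, 2]
P̄ = F·P·Fᵀ + Q = [51 30; 30 41]
y = z − H·x̄ = [-5, 5]
S = H·P̄·Hᵀ + R = [371 66; 66 130]
K = P̄·Hᵀ·S⁻¹ = [7236/21937 -10761/21937; 7269/21937 22/21937]
x' = x̄ + K·y = [19700/21937, 7639/21937]
P' = (I − K·H)·P̄ = [15585/21937 4824/21937; 4824/21937 4846/21937]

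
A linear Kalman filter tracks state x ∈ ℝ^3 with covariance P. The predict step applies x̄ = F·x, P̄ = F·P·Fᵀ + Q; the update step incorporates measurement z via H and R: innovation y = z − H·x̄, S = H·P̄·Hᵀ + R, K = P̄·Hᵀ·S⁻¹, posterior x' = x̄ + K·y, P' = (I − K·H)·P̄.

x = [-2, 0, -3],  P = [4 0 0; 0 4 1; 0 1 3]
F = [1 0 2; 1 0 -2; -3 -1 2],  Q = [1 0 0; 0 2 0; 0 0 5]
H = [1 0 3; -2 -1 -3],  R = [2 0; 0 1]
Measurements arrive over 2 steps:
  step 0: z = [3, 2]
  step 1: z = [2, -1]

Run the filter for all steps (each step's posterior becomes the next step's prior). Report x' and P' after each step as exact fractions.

step 0: x̄ = F·x = [-8, 4, 0]
step 0: P̄ = F·P·Fᵀ + Q = [17 -8 -2; -8 18 -22; -2 -22 53]
step 0: y = z − H·x̄ = [11, -10]
step 0: S = H·P̄·Hᵀ + R = [484 -419; -419 376]
step 0: K = P̄·Hᵀ·S⁻¹ = [-4244/6423 -5071/6423; -336/2141 -10/2141; 3305/6423 1411/6423]
step 0: x' = x̄ + K·y = [-15786/2141, 4968/2141, 7415/2141]
step 0: P' = (I − K·H)·P̄ = [54455/6423 -13632/2141 -20981/6423; -13632/2141 14314/2141 4320/2141; -20981/6423 4320/2141 9197/6423]
step 1: x̄ = F·x = [-956/2141, -30616/2141, 57220/2141]
step 1: P̄ = F·P·Fᵀ + Q = [13742/6423 5889/2141 -27677/6423; 5889/2141 62671/2141 -100395/2141; -27677/6423 -100395/2141 556496/6423]
step 1: y = z − H·x̄ = [-166422/2141, 136991/2141]
step 1: S = H·P̄·Hᵀ + R = [4868990/6423 -3900967/6423; -3900967/6423 3189302/6423]
step 1: K = P̄·Hᵀ·S⁻¹ = [-11398866/48440917 -1909583/6920131; -26762480/48440917 -3200416/6920131; 17820393/48440917 265007/6920131]
step 1: x' = x̄ + K·y = [9127869/48440917, -45865944/48440917, 28121833/48440917]
step 1: P' = (I − K·H)·P̄ = [59505540/48440917 -23340727/48440917 -27434424/48440917; -23340727/48440917 99268599/48440917 -10061411/48440917; -27434424/48440917 -10061411/48440917 21025070/48440917]

step 0: x' = [-15786/2141, 4968/2141, 7415/2141], P' = [54455/6423 -13632/2141 -20981/6423; -13632/2141 14314/2141 4320/2141; -20981/6423 4320/2141 9197/6423]
step 1: x' = [9127869/48440917, -45865944/48440917, 28121833/48440917], P' = [59505540/48440917 -23340727/48440917 -27434424/48440917; -23340727/48440917 99268599/48440917 -10061411/48440917; -27434424/48440917 -10061411/48440917 21025070/48440917]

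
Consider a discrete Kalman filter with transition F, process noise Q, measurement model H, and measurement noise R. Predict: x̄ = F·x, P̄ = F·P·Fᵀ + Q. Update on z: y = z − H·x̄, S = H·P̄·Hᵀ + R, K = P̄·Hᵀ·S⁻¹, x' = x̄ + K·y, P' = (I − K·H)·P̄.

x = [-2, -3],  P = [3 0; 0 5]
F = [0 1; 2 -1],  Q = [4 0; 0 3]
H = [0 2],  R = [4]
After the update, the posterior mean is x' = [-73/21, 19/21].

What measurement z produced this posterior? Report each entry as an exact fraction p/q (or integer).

z = [2]

x̄ = F·x = [-3, -1]
P̄ = F·P·Fᵀ + Q = [9 -5; -5 20]
S = H·P̄·Hᵀ + R = [84]
K = P̄·Hᵀ·S⁻¹ = [-5/42; 10/21]
x' − x̄ = [-10/21, 40/21] = K·y
y = (KᵀK)⁻¹·Kᵀ·(x' − x̄) = [4]
z = y + H·x̄ = [4] + [-2] = [2]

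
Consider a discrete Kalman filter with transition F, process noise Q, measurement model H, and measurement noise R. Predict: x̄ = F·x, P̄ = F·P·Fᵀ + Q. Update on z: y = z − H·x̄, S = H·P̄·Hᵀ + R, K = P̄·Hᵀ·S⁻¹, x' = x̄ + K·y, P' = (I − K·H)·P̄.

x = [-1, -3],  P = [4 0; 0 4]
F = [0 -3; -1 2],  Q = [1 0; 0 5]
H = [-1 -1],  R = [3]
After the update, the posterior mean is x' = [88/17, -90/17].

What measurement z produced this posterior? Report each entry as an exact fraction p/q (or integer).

x̄ = F·x = [9, -5]
P̄ = F·P·Fᵀ + Q = [37 -24; -24 25]
S = H·P̄·Hᵀ + R = [17]
K = P̄·Hᵀ·S⁻¹ = [-13/17; -1/17]
x' − x̄ = [-65/17, -5/17] = K·y
y = (KᵀK)⁻¹·Kᵀ·(x' − x̄) = [5]
z = y + H·x̄ = [5] + [-4] = [1]

z = [1]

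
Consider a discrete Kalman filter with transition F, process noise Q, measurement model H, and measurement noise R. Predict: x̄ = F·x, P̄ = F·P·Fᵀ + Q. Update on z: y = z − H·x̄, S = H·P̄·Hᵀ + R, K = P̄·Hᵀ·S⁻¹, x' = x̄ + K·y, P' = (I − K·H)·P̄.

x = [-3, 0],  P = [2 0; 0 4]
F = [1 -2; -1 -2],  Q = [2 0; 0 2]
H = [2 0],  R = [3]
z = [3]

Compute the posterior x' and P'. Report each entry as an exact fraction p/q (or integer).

x' = [111/83, 501/83]
P' = [60/83 42/83; 42/83 876/83]

x̄ = F·x = [-3, 3]
P̄ = F·P·Fᵀ + Q = [20 14; 14 20]
y = z − H·x̄ = [9]
S = H·P̄·Hᵀ + R = [83]
K = P̄·Hᵀ·S⁻¹ = [40/83; 28/83]
x' = x̄ + K·y = [111/83, 501/83]
P' = (I − K·H)·P̄ = [60/83 42/83; 42/83 876/83]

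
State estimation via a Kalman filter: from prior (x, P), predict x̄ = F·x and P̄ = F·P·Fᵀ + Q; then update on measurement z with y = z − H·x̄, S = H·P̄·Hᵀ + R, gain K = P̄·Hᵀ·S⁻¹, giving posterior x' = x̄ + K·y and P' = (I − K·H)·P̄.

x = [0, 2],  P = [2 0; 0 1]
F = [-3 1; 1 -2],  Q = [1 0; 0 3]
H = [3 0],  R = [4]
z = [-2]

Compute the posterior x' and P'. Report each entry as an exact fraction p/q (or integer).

x' = [-14/23, -68/23]
P' = [10/23 -4/23; -4/23 135/23]

x̄ = F·x = [2, -4]
P̄ = F·P·Fᵀ + Q = [20 -8; -8 9]
y = z − H·x̄ = [-8]
S = H·P̄·Hᵀ + R = [184]
K = P̄·Hᵀ·S⁻¹ = [15/46; -3/23]
x' = x̄ + K·y = [-14/23, -68/23]
P' = (I − K·H)·P̄ = [10/23 -4/23; -4/23 135/23]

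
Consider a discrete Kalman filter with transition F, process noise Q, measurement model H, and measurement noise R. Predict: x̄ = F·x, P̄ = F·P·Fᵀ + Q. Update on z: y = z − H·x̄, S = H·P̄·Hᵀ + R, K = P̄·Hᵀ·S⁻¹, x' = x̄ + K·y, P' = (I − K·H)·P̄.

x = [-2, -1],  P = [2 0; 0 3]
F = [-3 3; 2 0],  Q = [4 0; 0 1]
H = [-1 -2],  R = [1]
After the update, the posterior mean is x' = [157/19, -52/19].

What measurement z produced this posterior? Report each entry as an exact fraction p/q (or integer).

z = [-3]

x̄ = F·x = [3, -4]
P̄ = F·P·Fᵀ + Q = [49 -12; -12 9]
S = H·P̄·Hᵀ + R = [38]
K = P̄·Hᵀ·S⁻¹ = [-25/38; -3/19]
x' − x̄ = [100/19, 24/19] = K·y
y = (KᵀK)⁻¹·Kᵀ·(x' − x̄) = [-8]
z = y + H·x̄ = [-8] + [5] = [-3]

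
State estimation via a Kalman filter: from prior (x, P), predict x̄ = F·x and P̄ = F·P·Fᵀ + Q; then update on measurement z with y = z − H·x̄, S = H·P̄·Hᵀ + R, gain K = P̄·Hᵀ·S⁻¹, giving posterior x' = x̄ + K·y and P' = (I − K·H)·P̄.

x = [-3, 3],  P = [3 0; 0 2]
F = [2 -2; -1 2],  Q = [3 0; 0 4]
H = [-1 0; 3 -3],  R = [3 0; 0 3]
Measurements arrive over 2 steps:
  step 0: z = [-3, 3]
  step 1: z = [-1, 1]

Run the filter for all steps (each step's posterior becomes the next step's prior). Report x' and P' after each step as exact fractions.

step 0: x' = [1572/1067, 522/1067], P' = [1410/1067 1299/1067; 1299/1067 1535/1067]
step 1: x' = [222092/211295, 140642/211295], P' = [258621/211295 241356/211295; 241356/211295 291926/211295]

step 0: x̄ = F·x = [-12, 9]
step 0: P̄ = F·P·Fᵀ + Q = [23 -14; -14 15]
step 0: y = z − H·x̄ = [-15, 66]
step 0: S = H·P̄·Hᵀ + R = [26 -111; -111 597]
step 0: K = P̄·Hᵀ·S⁻¹ = [-470/1067 111/1067; -433/1067 -236/1067]
step 0: x' = x̄ + K·y = [1572/1067, 522/1067]
step 0: P' = (I − K·H)·P̄ = [1410/1067 1299/1067; 1299/1067 1535/1067]
step 1: x̄ = F·x = [2100/1067, -48/97]
step 1: P̄ = F·P·Fᵀ + Q = [4589/1067 -106/97; -106/97 602/97]
step 1: y = z − H·x̄ = [1033/1067, -6817/1067]
step 1: S = H·P̄·Hᵀ + R = [7790/1067 -17265/1067; -17265/1067 125088/1067]
step 1: K = P̄·Hᵀ·S⁻¹ = [-86207/211295 3453/42259; -80452/211295 -10114/42259]
step 1: x' = x̄ + K·y = [222092/211295, 140642/211295]
step 1: P' = (I − K·H)·P̄ = [258621/211295 241356/211295; 241356/211295 291926/211295]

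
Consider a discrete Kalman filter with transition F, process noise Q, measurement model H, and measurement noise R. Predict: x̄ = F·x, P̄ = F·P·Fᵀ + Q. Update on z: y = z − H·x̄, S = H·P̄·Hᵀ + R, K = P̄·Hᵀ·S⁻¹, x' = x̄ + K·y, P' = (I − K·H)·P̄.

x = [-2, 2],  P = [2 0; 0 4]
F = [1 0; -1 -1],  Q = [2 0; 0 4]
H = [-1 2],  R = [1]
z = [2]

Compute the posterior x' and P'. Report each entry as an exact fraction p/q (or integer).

x' = [-2, 0]
P' = [148/53 70/53; 70/53 46/53]

x̄ = F·x = [-2, 0]
P̄ = F·P·Fᵀ + Q = [4 -2; -2 10]
y = z − H·x̄ = [0]
S = H·P̄·Hᵀ + R = [53]
K = P̄·Hᵀ·S⁻¹ = [-8/53; 22/53]
x' = x̄ + K·y = [-2, 0]
P' = (I − K·H)·P̄ = [148/53 70/53; 70/53 46/53]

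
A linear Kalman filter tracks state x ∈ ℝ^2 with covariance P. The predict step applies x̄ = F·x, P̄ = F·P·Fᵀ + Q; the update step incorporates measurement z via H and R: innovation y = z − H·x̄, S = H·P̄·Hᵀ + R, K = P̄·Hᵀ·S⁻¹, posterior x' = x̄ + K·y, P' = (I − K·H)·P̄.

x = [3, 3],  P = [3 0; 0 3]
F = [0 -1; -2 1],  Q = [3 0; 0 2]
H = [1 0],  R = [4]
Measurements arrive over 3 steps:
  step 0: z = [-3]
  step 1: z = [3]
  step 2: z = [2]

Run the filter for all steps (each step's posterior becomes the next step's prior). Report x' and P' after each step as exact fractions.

step 0: x' = [-3, -3], P' = [12/5 -6/5; -6/5 161/10]
step 1: x' = [3, 3], P' = [764/231 -740/231; -740/231 4085/231]
step 2: x' = [3392/2851, -44931/5702], P' = [9556/2851 -11130/2851; -11130/2851 126671/5702]

step 0: x̄ = F·x = [-3, -3]
step 0: P̄ = F·P·Fᵀ + Q = [6 -3; -3 17]
step 0: y = z − H·x̄ = [0]
step 0: S = H·P̄·Hᵀ + R = [10]
step 0: K = P̄·Hᵀ·S⁻¹ = [3/5; -3/10]
step 0: x' = x̄ + K·y = [-3, -3]
step 0: P' = (I − K·H)·P̄ = [12/5 -6/5; -6/5 161/10]
step 1: x̄ = F·x = [3, 3]
step 1: P̄ = F·P·Fᵀ + Q = [191/10 -37/2; -37/2 65/2]
step 1: y = z − H·x̄ = [0]
step 1: S = H·P̄·Hᵀ + R = [231/10]
step 1: K = P̄·Hᵀ·S⁻¹ = [191/231; -185/231]
step 1: x' = x̄ + K·y = [3, 3]
step 1: P' = (I − K·H)·P̄ = [764/231 -740/231; -740/231 4085/231]
step 2: x̄ = F·x = [-3, -3]
step 2: P̄ = F·P·Fᵀ + Q = [4778/231 -265/11; -265/11 503/11]
step 2: y = z − H·x̄ = [5]
step 2: S = H·P̄·Hᵀ + R = [5702/231]
step 2: K = P̄·Hᵀ·S⁻¹ = [2389/2851; -5565/5702]
step 2: x' = x̄ + K·y = [3392/2851, -44931/5702]
step 2: P' = (I − K·H)·P̄ = [9556/2851 -11130/2851; -11130/2851 126671/5702]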